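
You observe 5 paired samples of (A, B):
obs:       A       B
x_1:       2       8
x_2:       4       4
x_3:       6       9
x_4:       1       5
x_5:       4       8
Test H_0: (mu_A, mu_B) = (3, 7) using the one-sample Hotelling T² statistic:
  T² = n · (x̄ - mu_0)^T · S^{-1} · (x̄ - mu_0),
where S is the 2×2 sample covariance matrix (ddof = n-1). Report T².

Step 1 — sample mean vector:
  mean(A) = (2 + 4 + 6 + 1 + 4) / 5 = 17/5 = 3.4
  mean(B) = (8 + 4 + 9 + 5 + 8) / 5 = 34/5 = 6.8
  x̄ = (3.4, 6.8),  deviation x̄ - mu_0 = (3.4, 6.8) - (3, 7) = (0.4, -0.2).

Step 2 — sample covariance matrix, S[i,j] = (1/(n-1)) · Σ_k (x_{k,i} - mean_i) · (x_{k,j} - mean_j), divisor n-1 = 4:
  S[A,A] = ((-1.4)·(-1.4) + (0.6)·(0.6) + (2.6)·(2.6) + (-2.4)·(-2.4) + (0.6)·(0.6)) / 4 = 15.2/4 = 3.8
  S[A,B] = ((-1.4)·(1.2) + (0.6)·(-2.8) + (2.6)·(2.2) + (-2.4)·(-1.8) + (0.6)·(1.2)) / 4 = 7.4/4 = 1.85
  S[B,B] = ((1.2)·(1.2) + (-2.8)·(-2.8) + (2.2)·(2.2) + (-1.8)·(-1.8) + (1.2)·(1.2)) / 4 = 18.8/4 = 4.7
  S = [[3.8, 1.85],
 [1.85, 4.7]].

Step 3 — invert S. det(S) = 3.8·4.7 - (1.85)² = 14.4375.
  S^{-1} = (1/det) · [[d, -b], [-b, a]] = [[0.3255, -0.1281],
 [-0.1281, 0.2632]].

Step 4 — quadratic form (x̄ - mu_0)^T · S^{-1} · (x̄ - mu_0):
  S^{-1} · (x̄ - mu_0) = (0.1558, -0.1039),
  (x̄ - mu_0)^T · [...] = (0.4)·(0.1558) + (-0.2)·(-0.1039) = 0.0831.

Step 5 — scale by n: T² = 5 · 0.0831 = 0.4156.

T² ≈ 0.4156


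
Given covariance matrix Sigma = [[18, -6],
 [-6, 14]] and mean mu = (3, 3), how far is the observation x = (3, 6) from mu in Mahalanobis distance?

Step 1 — centre the observation: (x - mu) = (0, 3).

Step 2 — invert Sigma. det(Sigma) = 18·14 - (-6)² = 216.
  Sigma^{-1} = (1/det) · [[d, -b], [-b, a]] = [[0.0648, 0.0278],
 [0.0278, 0.0833]].

Step 3 — form the quadratic (x - mu)^T · Sigma^{-1} · (x - mu):
  Sigma^{-1} · (x - mu) = (0.0833, 0.25).
  (x - mu)^T · [Sigma^{-1} · (x - mu)] = (0)·(0.0833) + (3)·(0.25) = 0.75.

Step 4 — take square root: d = √(0.75) ≈ 0.866.

d(x, mu) = √(0.75) ≈ 0.866


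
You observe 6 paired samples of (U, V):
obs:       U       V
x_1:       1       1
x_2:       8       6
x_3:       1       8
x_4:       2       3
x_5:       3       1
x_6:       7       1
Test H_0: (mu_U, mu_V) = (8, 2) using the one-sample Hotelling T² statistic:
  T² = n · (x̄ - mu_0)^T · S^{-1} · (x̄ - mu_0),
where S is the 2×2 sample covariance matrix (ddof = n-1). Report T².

Step 1 — sample mean vector:
  mean(U) = (1 + 8 + 1 + 2 + 3 + 7) / 6 = 22/6 = 3.6667
  mean(V) = (1 + 6 + 8 + 3 + 1 + 1) / 6 = 20/6 = 3.3333
  x̄ = (3.6667, 3.3333),  deviation x̄ - mu_0 = (3.6667, 3.3333) - (8, 2) = (-4.3333, 1.3333).

Step 2 — sample covariance matrix, S[i,j] = (1/(n-1)) · Σ_k (x_{k,i} - mean_i) · (x_{k,j} - mean_j), divisor n-1 = 5:
  S[U,U] = ((-2.6667)·(-2.6667) + (4.3333)·(4.3333) + (-2.6667)·(-2.6667) + (-1.6667)·(-1.6667) + (-0.6667)·(-0.6667) + (3.3333)·(3.3333)) / 5 = 47.3333/5 = 9.4667
  S[U,V] = ((-2.6667)·(-2.3333) + (4.3333)·(2.6667) + (-2.6667)·(4.6667) + (-1.6667)·(-0.3333) + (-0.6667)·(-2.3333) + (3.3333)·(-2.3333)) / 5 = -0.3333/5 = -0.0667
  S[V,V] = ((-2.3333)·(-2.3333) + (2.6667)·(2.6667) + (4.6667)·(4.6667) + (-0.3333)·(-0.3333) + (-2.3333)·(-2.3333) + (-2.3333)·(-2.3333)) / 5 = 45.3333/5 = 9.0667
  S = [[9.4667, -0.0667],
 [-0.0667, 9.0667]].

Step 3 — invert S. det(S) = 9.4667·9.0667 - (-0.0667)² = 85.8267.
  S^{-1} = (1/det) · [[d, -b], [-b, a]] = [[0.1056, 0.0008],
 [0.0008, 0.1103]].

Step 4 — quadratic form (x̄ - mu_0)^T · S^{-1} · (x̄ - mu_0):
  S^{-1} · (x̄ - mu_0) = (-0.4567, 0.1437),
  (x̄ - mu_0)^T · [...] = (-4.3333)·(-0.4567) + (1.3333)·(0.1437) = 2.1708.

Step 5 — scale by n: T² = 6 · 2.1708 = 13.0247.

T² ≈ 13.0247


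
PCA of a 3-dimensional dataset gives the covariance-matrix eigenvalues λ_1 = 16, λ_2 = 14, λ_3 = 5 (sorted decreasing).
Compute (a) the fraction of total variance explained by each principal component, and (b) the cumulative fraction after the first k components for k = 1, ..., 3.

Step 1 — total variance = trace(Sigma) = Σ λ_i = 16 + 14 + 5 = 35.

Step 2 — fraction explained by component i = λ_i / Σ λ:
  PC1: 16/35 = 0.4571
  PC2: 14/35 = 0.4
  PC3: 5/35 = 0.1429

Step 3 — cumulative fraction after k components = (λ_1 + ... + λ_k) / Σ λ:
  k = 1: 16/35 = 0.4571
  k = 2: (16 + 14)/35 = 30/35 = 0.8571
  k = 3: (16 + 14 + 5)/35 = 35/35 = 1

Summary (fraction, with percent):

explained: PC1 0.4571 (45.71%), PC2 0.4 (40%), PC3 0.1429 (14.29%);  cumulative: 0.4571, 0.8571, 1


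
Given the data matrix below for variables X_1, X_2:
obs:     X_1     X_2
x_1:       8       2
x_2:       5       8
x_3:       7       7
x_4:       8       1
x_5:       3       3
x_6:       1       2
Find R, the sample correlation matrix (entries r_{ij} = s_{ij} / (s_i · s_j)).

Step 1 — column means:
  mean(X_1) = (8 + 5 + 7 + 8 + 3 + 1) / 6 = 32/6 = 5.3333
  mean(X_2) = (2 + 8 + 7 + 1 + 3 + 2) / 6 = 23/6 = 3.8333

Step 2 — sample variances and covariances s[i,j] = (1/(n-1)) · Σ_k (x_{k,i} - mean_i) · (x_{k,j} - mean_j), with n-1 = 5:
  s[X_1,X_1] = ((2.6667)·(2.6667) + (-0.3333)·(-0.3333) + (1.6667)·(1.6667) + (2.6667)·(2.6667) + (-2.3333)·(-2.3333) + (-4.3333)·(-4.3333)) / 5 = 41.3333/5 = 8.2667
  s[X_1,X_2] = ((2.6667)·(-1.8333) + (-0.3333)·(4.1667) + (1.6667)·(3.1667) + (2.6667)·(-2.8333) + (-2.3333)·(-0.8333) + (-4.3333)·(-1.8333)) / 5 = 1.3333/5 = 0.2667
  s[X_2,X_2] = ((-1.8333)·(-1.8333) + (4.1667)·(4.1667) + (3.1667)·(3.1667) + (-2.8333)·(-2.8333) + (-0.8333)·(-0.8333) + (-1.8333)·(-1.8333)) / 5 = 42.8333/5 = 8.5667
  Sample standard deviations s_i = √(s[i,i]):
  s(X_1) = √(8.2667) = 2.8752
  s(X_2) = √(8.5667) = 2.9269

Step 3 — r_{ij} = s_{ij} / (s_i · s_j):
  r[X_1,X_1] = 1 (diagonal).
  r[X_1,X_2] = 0.2667 / (2.8752 · 2.9269) = 0.2667 / 8.4153 = 0.0317
  r[X_2,X_2] = 1 (diagonal).

R is symmetric with unit diagonal. Assembling:

R = [[1, 0.0317],
 [0.0317, 1]]


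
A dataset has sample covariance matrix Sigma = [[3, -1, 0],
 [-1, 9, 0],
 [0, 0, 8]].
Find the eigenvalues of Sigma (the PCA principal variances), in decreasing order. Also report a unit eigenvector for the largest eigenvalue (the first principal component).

Step 1 — characteristic polynomial p(λ) = det(λI - Sigma) = λ³ - tr·λ² + c_1·λ - det, where tr = trace, c_1 = sum of the principal 2×2 minors, det = det(Sigma):
  tr = 3 + 9 + 8 = 20,
  c_1 = (3·9 - (-1)²) + (3·8 - (0)²) + (9·8 - (0)²) = 26 + 24 + 72 = 122,
  det = 3·(9·8 - (0)²) - (-1)·((-1)·8 - (0)·(0)) + (0)·((-1)·(0) - 9·(0)) = 3·(72) - (-1)·(-8) + (0)·(0) = 208.
  So p(λ) = λ³ - 20λ² + 122λ - 208.
Step 2 — look for an integer root (rational root theorem: any rational root is an integer divisor of 208). Testing λ = 8:
  p(8) = 512 - 1280 + 976 - 208 = 0  ✓
  Dividing out (λ - 8): p(λ) = (λ - 8)(λ² - 12λ + 26).
Step 3 — remaining eigenvalues from the quadratic λ² - 12λ + 26 = 0:
  Δ = 12² - 4·26 = 144 - 104 = 40,  λ = (12 ± √40)/2 = (12 ± 6.3246)/2 ≈ 9.1623 or 2.8377.
  Sorted: λ_1 = 9.1623,  λ_2 = 8,  λ_3 = 2.8377  (check: sum = 20 = tr ✓).

Step 4 — unit eigenvector for λ_1 ≈ 9.1623: v spans the null space of (Sigma - λ_1 I), whose rows are
  r_1 = (-6.1623, -1, 0),  r_2 = (-1, -0.1623, 0),  r_3 = (0, 0, -1.1623).
  v is orthogonal to every row, so take v ∝ r_1 × r_3 = ((-1)·(-1.1623) - (0)·(0), (0)·(0) - (-6.1623)·(-1.1623), (-6.1623)·(0) - (-1)·(0)) ≈ (1.1623, -7.1623, 0).
  Let u = (1.1623, -7.1623, 0).
  ||u|| = √((1.1623)² + (-7.1623)² + (0)²) = √(52.6491) ≈ 7.256,  v_1 = u/||u|| ≈ (0.1602, -0.9871, 0) (||v_1|| = 1).

λ_1 = 9.1623,  λ_2 = 8,  λ_3 = 2.8377;  v_1 ≈ (0.1602, -0.9871, 0)


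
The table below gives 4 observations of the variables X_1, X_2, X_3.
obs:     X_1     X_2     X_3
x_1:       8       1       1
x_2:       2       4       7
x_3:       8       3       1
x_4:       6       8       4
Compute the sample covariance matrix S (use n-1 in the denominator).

Step 1 — column means:
  mean(X_1) = (8 + 2 + 8 + 6) / 4 = 24/4 = 6
  mean(X_2) = (1 + 4 + 3 + 8) / 4 = 16/4 = 4
  mean(X_3) = (1 + 7 + 1 + 4) / 4 = 13/4 = 3.25

Step 2 — sample covariance S[i,j] = (1/(n-1)) · Σ_k (x_{k,i} - mean_i) · (x_{k,j} - mean_j), with n-1 = 3.
  S[X_1,X_1] = ((2)·(2) + (-4)·(-4) + (2)·(2) + (0)·(0)) / 3 = 24/3 = 8
  S[X_1,X_2] = ((2)·(-3) + (-4)·(0) + (2)·(-1) + (0)·(4)) / 3 = -8/3 = -2.6667
  S[X_1,X_3] = ((2)·(-2.25) + (-4)·(3.75) + (2)·(-2.25) + (0)·(0.75)) / 3 = -24/3 = -8
  S[X_2,X_2] = ((-3)·(-3) + (0)·(0) + (-1)·(-1) + (4)·(4)) / 3 = 26/3 = 8.6667
  S[X_2,X_3] = ((-3)·(-2.25) + (0)·(3.75) + (-1)·(-2.25) + (4)·(0.75)) / 3 = 12/3 = 4
  S[X_3,X_3] = ((-2.25)·(-2.25) + (3.75)·(3.75) + (-2.25)·(-2.25) + (0.75)·(0.75)) / 3 = 24.75/3 = 8.25

S is symmetric (S[j,i] = S[i,j]). Assembling:

S = [[8, -2.6667, -8],
 [-2.6667, 8.6667, 4],
 [-8, 4, 8.25]]


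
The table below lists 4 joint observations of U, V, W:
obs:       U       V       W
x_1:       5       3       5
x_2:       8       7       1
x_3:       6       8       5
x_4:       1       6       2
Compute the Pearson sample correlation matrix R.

Step 1 — column means:
  mean(U) = (5 + 8 + 6 + 1) / 4 = 20/4 = 5
  mean(V) = (3 + 7 + 8 + 6) / 4 = 24/4 = 6
  mean(W) = (5 + 1 + 5 + 2) / 4 = 13/4 = 3.25

Step 2 — sample variances and covariances s[i,j] = (1/(n-1)) · Σ_k (x_{k,i} - mean_i) · (x_{k,j} - mean_j), with n-1 = 3:
  s[U,U] = ((0)·(0) + (3)·(3) + (1)·(1) + (-4)·(-4)) / 3 = 26/3 = 8.6667
  s[U,V] = ((0)·(-3) + (3)·(1) + (1)·(2) + (-4)·(0)) / 3 = 5/3 = 1.6667
  s[U,W] = ((0)·(1.75) + (3)·(-2.25) + (1)·(1.75) + (-4)·(-1.25)) / 3 = 0/3 = 0
  s[V,V] = ((-3)·(-3) + (1)·(1) + (2)·(2) + (0)·(0)) / 3 = 14/3 = 4.6667
  s[V,W] = ((-3)·(1.75) + (1)·(-2.25) + (2)·(1.75) + (0)·(-1.25)) / 3 = -4/3 = -1.3333
  s[W,W] = ((1.75)·(1.75) + (-2.25)·(-2.25) + (1.75)·(1.75) + (-1.25)·(-1.25)) / 3 = 12.75/3 = 4.25
  Sample standard deviations s_i = √(s[i,i]):
  s(U) = √(8.6667) = 2.9439
  s(V) = √(4.6667) = 2.1602
  s(W) = √(4.25) = 2.0616

Step 3 — r_{ij} = s_{ij} / (s_i · s_j):
  r[U,U] = 1 (diagonal).
  r[U,V] = 1.6667 / (2.9439 · 2.1602) = 1.6667 / 6.3596 = 0.2621
  r[U,W] = 0 / (2.9439 · 2.0616) = 0 / 6.069 = 0
  r[V,V] = 1 (diagonal).
  r[V,W] = -1.3333 / (2.1602 · 2.0616) = -1.3333 / 4.4535 = -0.2994
  r[W,W] = 1 (diagonal).

R is symmetric with unit diagonal. Assembling:

R = [[1, 0.2621, 0],
 [0.2621, 1, -0.2994],
 [0, -0.2994, 1]]


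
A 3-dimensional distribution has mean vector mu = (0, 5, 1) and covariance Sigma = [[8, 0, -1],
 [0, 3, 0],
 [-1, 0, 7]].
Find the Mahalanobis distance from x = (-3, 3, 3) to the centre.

Step 1 — centre the observation: (x - mu) = (-3, -2, 2).

Step 2 — invert Sigma (cofactor / det for 3×3, or solve directly):
  Sigma^{-1} = [[0.1273, 0, 0.0182],
 [0, 0.3333, 0],
 [0.0182, 0, 0.1455]].

Step 3 — form the quadratic (x - mu)^T · Sigma^{-1} · (x - mu):
  Sigma^{-1} · (x - mu) = (-0.3455, -0.6667, 0.2364).
  (x - mu)^T · [Sigma^{-1} · (x - mu)] = (-3)·(-0.3455) + (-2)·(-0.6667) + (2)·(0.2364) = 2.8424.

Step 4 — take square root: d = √(2.8424) ≈ 1.6859.

d(x, mu) = √(2.8424) ≈ 1.6859


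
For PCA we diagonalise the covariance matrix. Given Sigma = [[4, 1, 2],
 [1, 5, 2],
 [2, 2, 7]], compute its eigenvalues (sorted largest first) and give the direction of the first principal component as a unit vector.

Step 1 — characteristic polynomial p(λ) = det(λI - Sigma) = λ³ - tr·λ² + c_1·λ - det, where tr = trace, c_1 = sum of the principal 2×2 minors, det = det(Sigma):
  tr = 4 + 5 + 7 = 16,
  c_1 = (4·5 - (1)²) + (4·7 - (2)²) + (5·7 - (2)²) = 19 + 24 + 31 = 74,
  det = 4·(5·7 - (2)²) - (1)·((1)·7 - (2)·(2)) + (2)·((1)·(2) - 5·(2)) = 4·(31) - (1)·(3) + (2)·(-8) = 105.
  So p(λ) = λ³ - 16λ² + 74λ - 105.
Step 2 — look for an integer root (rational root theorem: any rational root is an integer divisor of 105). Testing λ = 3:
  p(3) = 27 - 144 + 222 - 105 = 0  ✓
  Dividing out (λ - 3): p(λ) = (λ - 3)(λ² - 13λ + 35).
Step 3 — remaining eigenvalues from the quadratic λ² - 13λ + 35 = 0:
  Δ = 13² - 4·35 = 169 - 140 = 29,  λ = (13 ± √29)/2 = (13 ± 5.3852)/2 ≈ 9.1926 or 3.8074.
  Sorted: λ_1 = 9.1926,  λ_2 = 3.8074,  λ_3 = 3  (check: sum = 16 = tr ✓).

Step 4 — unit eigenvector for λ_1 ≈ 9.1926: v spans the null space of (Sigma - λ_1 I), whose rows are
  r_1 = (-5.1926, 1, 2),  r_2 = (1, -4.1926, 2),  r_3 = (2, 2, -2.1926).
  v is orthogonal to every row, so take v ∝ r_1 × r_2 = ((1)·(2) - (2)·(-4.1926), (2)·(1) - (-5.1926)·(2), (-5.1926)·(-4.1926) - (1)·(1)) ≈ (10.3852, 12.3852, 20.7703).
  Let u = (10.3852, 12.3852, 20.7703).
  ||u|| = √((10.3852)² + (12.3852)² + (20.7703)²) = √(692.6505) ≈ 26.3183,  v_1 = u/||u|| ≈ (0.3946, 0.4706, 0.7892) (||v_1|| = 1).

λ_1 = 9.1926,  λ_2 = 3.8074,  λ_3 = 3;  v_1 ≈ (0.3946, 0.4706, 0.7892)


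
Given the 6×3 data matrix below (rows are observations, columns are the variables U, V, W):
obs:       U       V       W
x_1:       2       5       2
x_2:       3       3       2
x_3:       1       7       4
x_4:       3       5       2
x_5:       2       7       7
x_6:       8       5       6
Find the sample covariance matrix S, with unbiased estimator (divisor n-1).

Step 1 — column means:
  mean(U) = (2 + 3 + 1 + 3 + 2 + 8) / 6 = 19/6 = 3.1667
  mean(V) = (5 + 3 + 7 + 5 + 7 + 5) / 6 = 32/6 = 5.3333
  mean(W) = (2 + 2 + 4 + 2 + 7 + 6) / 6 = 23/6 = 3.8333

Step 2 — sample covariance S[i,j] = (1/(n-1)) · Σ_k (x_{k,i} - mean_i) · (x_{k,j} - mean_j), with n-1 = 5.
  S[U,U] = ((-1.1667)·(-1.1667) + (-0.1667)·(-0.1667) + (-2.1667)·(-2.1667) + (-0.1667)·(-0.1667) + (-1.1667)·(-1.1667) + (4.8333)·(4.8333)) / 5 = 30.8333/5 = 6.1667
  S[U,V] = ((-1.1667)·(-0.3333) + (-0.1667)·(-2.3333) + (-2.1667)·(1.6667) + (-0.1667)·(-0.3333) + (-1.1667)·(1.6667) + (4.8333)·(-0.3333)) / 5 = -6.3333/5 = -1.2667
  S[U,W] = ((-1.1667)·(-1.8333) + (-0.1667)·(-1.8333) + (-2.1667)·(0.1667) + (-0.1667)·(-1.8333) + (-1.1667)·(3.1667) + (4.8333)·(2.1667)) / 5 = 9.1667/5 = 1.8333
  S[V,V] = ((-0.3333)·(-0.3333) + (-2.3333)·(-2.3333) + (1.6667)·(1.6667) + (-0.3333)·(-0.3333) + (1.6667)·(1.6667) + (-0.3333)·(-0.3333)) / 5 = 11.3333/5 = 2.2667
  S[V,W] = ((-0.3333)·(-1.8333) + (-2.3333)·(-1.8333) + (1.6667)·(0.1667) + (-0.3333)·(-1.8333) + (1.6667)·(3.1667) + (-0.3333)·(2.1667)) / 5 = 10.3333/5 = 2.0667
  S[W,W] = ((-1.8333)·(-1.8333) + (-1.8333)·(-1.8333) + (0.1667)·(0.1667) + (-1.8333)·(-1.8333) + (3.1667)·(3.1667) + (2.1667)·(2.1667)) / 5 = 24.8333/5 = 4.9667

S is symmetric (S[j,i] = S[i,j]). Assembling:

S = [[6.1667, -1.2667, 1.8333],
 [-1.2667, 2.2667, 2.0667],
 [1.8333, 2.0667, 4.9667]]


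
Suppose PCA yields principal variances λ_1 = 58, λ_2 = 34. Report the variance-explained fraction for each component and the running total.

Step 1 — total variance = trace(Sigma) = Σ λ_i = 58 + 34 = 92.

Step 2 — fraction explained by component i = λ_i / Σ λ:
  PC1: 58/92 = 0.6304
  PC2: 34/92 = 0.3696

Step 3 — cumulative fraction after k components = (λ_1 + ... + λ_k) / Σ λ:
  k = 1: 58/92 = 0.6304
  k = 2: (58 + 34)/92 = 92/92 = 1

Summary (fraction, with percent):

explained: PC1 0.6304 (63.04%), PC2 0.3696 (36.96%);  cumulative: 0.6304, 1


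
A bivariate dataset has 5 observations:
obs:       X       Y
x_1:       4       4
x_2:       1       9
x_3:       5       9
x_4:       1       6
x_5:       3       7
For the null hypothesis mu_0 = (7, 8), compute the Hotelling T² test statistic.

Step 1 — sample mean vector:
  mean(X) = (4 + 1 + 5 + 1 + 3) / 5 = 14/5 = 2.8
  mean(Y) = (4 + 9 + 9 + 6 + 7) / 5 = 35/5 = 7
  x̄ = (2.8, 7),  deviation x̄ - mu_0 = (2.8, 7) - (7, 8) = (-4.2, -1).

Step 2 — sample covariance matrix, S[i,j] = (1/(n-1)) · Σ_k (x_{k,i} - mean_i) · (x_{k,j} - mean_j), divisor n-1 = 4:
  S[X,X] = ((1.2)·(1.2) + (-1.8)·(-1.8) + (2.2)·(2.2) + (-1.8)·(-1.8) + (0.2)·(0.2)) / 4 = 12.8/4 = 3.2
  S[X,Y] = ((1.2)·(-3) + (-1.8)·(2) + (2.2)·(2) + (-1.8)·(-1) + (0.2)·(0)) / 4 = -1/4 = -0.25
  S[Y,Y] = ((-3)·(-3) + (2)·(2) + (2)·(2) + (-1)·(-1) + (0)·(0)) / 4 = 18/4 = 4.5
  S = [[3.2, -0.25],
 [-0.25, 4.5]].

Step 3 — invert S. det(S) = 3.2·4.5 - (-0.25)² = 14.3375.
  S^{-1} = (1/det) · [[d, -b], [-b, a]] = [[0.3139, 0.0174],
 [0.0174, 0.2232]].

Step 4 — quadratic form (x̄ - mu_0)^T · S^{-1} · (x̄ - mu_0):
  S^{-1} · (x̄ - mu_0) = (-1.3357, -0.2964),
  (x̄ - mu_0)^T · [...] = (-4.2)·(-1.3357) + (-1)·(-0.2964) = 5.9062.

Step 5 — scale by n: T² = 5 · 5.9062 = 29.531.

T² ≈ 29.531


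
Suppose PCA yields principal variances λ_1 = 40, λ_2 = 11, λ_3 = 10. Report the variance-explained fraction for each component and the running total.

Step 1 — total variance = trace(Sigma) = Σ λ_i = 40 + 11 + 10 = 61.

Step 2 — fraction explained by component i = λ_i / Σ λ:
  PC1: 40/61 = 0.6557
  PC2: 11/61 = 0.1803
  PC3: 10/61 = 0.1639

Step 3 — cumulative fraction after k components = (λ_1 + ... + λ_k) / Σ λ:
  k = 1: 40/61 = 0.6557
  k = 2: (40 + 11)/61 = 51/61 = 0.8361
  k = 3: (40 + 11 + 10)/61 = 61/61 = 1

Summary (fraction, with percent):

explained: PC1 0.6557 (65.57%), PC2 0.1803 (18.03%), PC3 0.1639 (16.39%);  cumulative: 0.6557, 0.8361, 1


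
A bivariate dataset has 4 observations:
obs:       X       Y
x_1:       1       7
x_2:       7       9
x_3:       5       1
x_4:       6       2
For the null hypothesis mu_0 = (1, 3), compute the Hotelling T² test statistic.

Step 1 — sample mean vector:
  mean(X) = (1 + 7 + 5 + 6) / 4 = 19/4 = 4.75
  mean(Y) = (7 + 9 + 1 + 2) / 4 = 19/4 = 4.75
  x̄ = (4.75, 4.75),  deviation x̄ - mu_0 = (4.75, 4.75) - (1, 3) = (3.75, 1.75).

Step 2 — sample covariance matrix, S[i,j] = (1/(n-1)) · Σ_k (x_{k,i} - mean_i) · (x_{k,j} - mean_j), divisor n-1 = 3:
  S[X,X] = ((-3.75)·(-3.75) + (2.25)·(2.25) + (0.25)·(0.25) + (1.25)·(1.25)) / 3 = 20.75/3 = 6.9167
  S[X,Y] = ((-3.75)·(2.25) + (2.25)·(4.25) + (0.25)·(-3.75) + (1.25)·(-2.75)) / 3 = -3.25/3 = -1.0833
  S[Y,Y] = ((2.25)·(2.25) + (4.25)·(4.25) + (-3.75)·(-3.75) + (-2.75)·(-2.75)) / 3 = 44.75/3 = 14.9167
  S = [[6.9167, -1.0833],
 [-1.0833, 14.9167]].

Step 3 — invert S. det(S) = 6.9167·14.9167 - (-1.0833)² = 102.
  S^{-1} = (1/det) · [[d, -b], [-b, a]] = [[0.1462, 0.0106],
 [0.0106, 0.0678]].

Step 4 — quadratic form (x̄ - mu_0)^T · S^{-1} · (x̄ - mu_0):
  S^{-1} · (x̄ - mu_0) = (0.567, 0.1585),
  (x̄ - mu_0)^T · [...] = (3.75)·(0.567) + (1.75)·(0.1585) = 2.4036.

Step 5 — scale by n: T² = 4 · 2.4036 = 9.6144.

T² ≈ 9.6144


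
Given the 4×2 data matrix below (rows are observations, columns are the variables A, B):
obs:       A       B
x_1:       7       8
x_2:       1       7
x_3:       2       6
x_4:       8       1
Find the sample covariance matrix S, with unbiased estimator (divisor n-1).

Step 1 — column means:
  mean(A) = (7 + 1 + 2 + 8) / 4 = 18/4 = 4.5
  mean(B) = (8 + 7 + 6 + 1) / 4 = 22/4 = 5.5

Step 2 — sample covariance S[i,j] = (1/(n-1)) · Σ_k (x_{k,i} - mean_i) · (x_{k,j} - mean_j), with n-1 = 3.
  S[A,A] = ((2.5)·(2.5) + (-3.5)·(-3.5) + (-2.5)·(-2.5) + (3.5)·(3.5)) / 3 = 37/3 = 12.3333
  S[A,B] = ((2.5)·(2.5) + (-3.5)·(1.5) + (-2.5)·(0.5) + (3.5)·(-4.5)) / 3 = -16/3 = -5.3333
  S[B,B] = ((2.5)·(2.5) + (1.5)·(1.5) + (0.5)·(0.5) + (-4.5)·(-4.5)) / 3 = 29/3 = 9.6667

S is symmetric (S[j,i] = S[i,j]). Assembling:

S = [[12.3333, -5.3333],
 [-5.3333, 9.6667]]


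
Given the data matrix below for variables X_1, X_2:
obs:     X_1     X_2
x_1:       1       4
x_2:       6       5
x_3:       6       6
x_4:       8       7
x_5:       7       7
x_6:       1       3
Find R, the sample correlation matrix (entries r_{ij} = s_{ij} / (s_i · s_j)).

Step 1 — column means:
  mean(X_1) = (1 + 6 + 6 + 8 + 7 + 1) / 6 = 29/6 = 4.8333
  mean(X_2) = (4 + 5 + 6 + 7 + 7 + 3) / 6 = 32/6 = 5.3333

Step 2 — sample variances and covariances s[i,j] = (1/(n-1)) · Σ_k (x_{k,i} - mean_i) · (x_{k,j} - mean_j), with n-1 = 5:
  s[X_1,X_1] = ((-3.8333)·(-3.8333) + (1.1667)·(1.1667) + (1.1667)·(1.1667) + (3.1667)·(3.1667) + (2.1667)·(2.1667) + (-3.8333)·(-3.8333)) / 5 = 46.8333/5 = 9.3667
  s[X_1,X_2] = ((-3.8333)·(-1.3333) + (1.1667)·(-0.3333) + (1.1667)·(0.6667) + (3.1667)·(1.6667) + (2.1667)·(1.6667) + (-3.8333)·(-2.3333)) / 5 = 23.3333/5 = 4.6667
  s[X_2,X_2] = ((-1.3333)·(-1.3333) + (-0.3333)·(-0.3333) + (0.6667)·(0.6667) + (1.6667)·(1.6667) + (1.6667)·(1.6667) + (-2.3333)·(-2.3333)) / 5 = 13.3333/5 = 2.6667
  Sample standard deviations s_i = √(s[i,i]):
  s(X_1) = √(9.3667) = 3.0605
  s(X_2) = √(2.6667) = 1.633

Step 3 — r_{ij} = s_{ij} / (s_i · s_j):
  r[X_1,X_1] = 1 (diagonal).
  r[X_1,X_2] = 4.6667 / (3.0605 · 1.633) = 4.6667 / 4.9978 = 0.9337
  r[X_2,X_2] = 1 (diagonal).

R is symmetric with unit diagonal. Assembling:

R = [[1, 0.9337],
 [0.9337, 1]]


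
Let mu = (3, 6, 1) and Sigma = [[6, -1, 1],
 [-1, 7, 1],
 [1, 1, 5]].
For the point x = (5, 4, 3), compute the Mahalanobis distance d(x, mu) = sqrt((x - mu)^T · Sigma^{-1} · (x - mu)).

Step 1 — centre the observation: (x - mu) = (2, -2, 2).

Step 2 — invert Sigma (cofactor / det for 3×3, or solve directly):
  Sigma^{-1} = [[0.1789, 0.0316, -0.0421],
 [0.0316, 0.1526, -0.0368],
 [-0.0421, -0.0368, 0.2158]].

Step 3 — form the quadratic (x - mu)^T · Sigma^{-1} · (x - mu):
  Sigma^{-1} · (x - mu) = (0.2105, -0.3158, 0.4211).
  (x - mu)^T · [Sigma^{-1} · (x - mu)] = (2)·(0.2105) + (-2)·(-0.3158) + (2)·(0.4211) = 1.8947.

Step 4 — take square root: d = √(1.8947) ≈ 1.3765.

d(x, mu) = √(1.8947) ≈ 1.3765


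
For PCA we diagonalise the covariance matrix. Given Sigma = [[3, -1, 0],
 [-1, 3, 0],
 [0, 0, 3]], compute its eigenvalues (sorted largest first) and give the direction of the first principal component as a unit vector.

Step 1 — characteristic polynomial p(λ) = det(λI - Sigma) = λ³ - tr·λ² + c_1·λ - det, where tr = trace, c_1 = sum of the principal 2×2 minors, det = det(Sigma):
  tr = 3 + 3 + 3 = 9,
  c_1 = (3·3 - (-1)²) + (3·3 - (0)²) + (3·3 - (0)²) = 8 + 9 + 9 = 26,
  det = 3·(3·3 - (0)²) - (-1)·((-1)·3 - (0)·(0)) + (0)·((-1)·(0) - 3·(0)) = 3·(9) - (-1)·(-3) + (0)·(0) = 24.
  So p(λ) = λ³ - 9λ² + 26λ - 24.
Step 2 — look for an integer root (rational root theorem: any rational root is an integer divisor of 24). Testing λ = 2:
  p(2) = 8 - 36 + 52 - 24 = 0  ✓
  Dividing out (λ - 2): p(λ) = (λ - 2)(λ² - 7λ + 12).
Step 3 — remaining eigenvalues from the quadratic λ² - 7λ + 12 = 0:
  Δ = 7² - 4·12 = 49 - 48 = 1,  λ = (7 ± √1)/2 = (7 ± 1)/2 = 4 or 3.
  Sorted: λ_1 = 4,  λ_2 = 3,  λ_3 = 2  (check: sum = 9 = tr ✓).

Step 4 — unit eigenvector for λ_1 = 4: v spans the null space of (Sigma - λ_1 I), whose rows are
  r_1 = (-1, -1, 0),  r_2 = (-1, -1, 0),  r_3 = (0, 0, -1).
  v is orthogonal to every row, so take v ∝ r_1 × r_3 = ((-1)·(-1) - (0)·(0), (0)·(0) - (-1)·(-1), (-1)·(0) - (-1)·(0)) = (1, -1, 0).
  Let u = (1, -1, 0).
  ||u|| = √((1)² + (-1)² + (0)²) = √(2) ≈ 1.4142,  v_1 = u/||u|| ≈ (0.7071, -0.7071, 0) (||v_1|| = 1).

λ_1 = 4,  λ_2 = 3,  λ_3 = 2;  v_1 ≈ (0.7071, -0.7071, 0)


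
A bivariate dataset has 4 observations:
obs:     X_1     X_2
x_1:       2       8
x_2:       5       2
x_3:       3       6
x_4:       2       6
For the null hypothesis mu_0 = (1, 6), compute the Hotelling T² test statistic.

Step 1 — sample mean vector:
  mean(X_1) = (2 + 5 + 3 + 2) / 4 = 12/4 = 3
  mean(X_2) = (8 + 2 + 6 + 6) / 4 = 22/4 = 5.5
  x̄ = (3, 5.5),  deviation x̄ - mu_0 = (3, 5.5) - (1, 6) = (2, -0.5).

Step 2 — sample covariance matrix, S[i,j] = (1/(n-1)) · Σ_k (x_{k,i} - mean_i) · (x_{k,j} - mean_j), divisor n-1 = 3:
  S[X_1,X_1] = ((-1)·(-1) + (2)·(2) + (0)·(0) + (-1)·(-1)) / 3 = 6/3 = 2
  S[X_1,X_2] = ((-1)·(2.5) + (2)·(-3.5) + (0)·(0.5) + (-1)·(0.5)) / 3 = -10/3 = -3.3333
  S[X_2,X_2] = ((2.5)·(2.5) + (-3.5)·(-3.5) + (0.5)·(0.5) + (0.5)·(0.5)) / 3 = 19/3 = 6.3333
  S = [[2, -3.3333],
 [-3.3333, 6.3333]].

Step 3 — invert S. det(S) = 2·6.3333 - (-3.3333)² = 1.5556.
  S^{-1} = (1/det) · [[d, -b], [-b, a]] = [[4.0714, 2.1429],
 [2.1429, 1.2857]].

Step 4 — quadratic form (x̄ - mu_0)^T · S^{-1} · (x̄ - mu_0):
  S^{-1} · (x̄ - mu_0) = (7.0714, 3.6429),
  (x̄ - mu_0)^T · [...] = (2)·(7.0714) + (-0.5)·(3.6429) = 12.3214.

Step 5 — scale by n: T² = 4 · 12.3214 = 49.2857.

T² ≈ 49.2857


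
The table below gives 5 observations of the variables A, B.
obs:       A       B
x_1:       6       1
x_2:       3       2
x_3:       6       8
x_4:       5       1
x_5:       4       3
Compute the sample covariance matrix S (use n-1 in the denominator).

Step 1 — column means:
  mean(A) = (6 + 3 + 6 + 5 + 4) / 5 = 24/5 = 4.8
  mean(B) = (1 + 2 + 8 + 1 + 3) / 5 = 15/5 = 3

Step 2 — sample covariance S[i,j] = (1/(n-1)) · Σ_k (x_{k,i} - mean_i) · (x_{k,j} - mean_j), with n-1 = 4.
  S[A,A] = ((1.2)·(1.2) + (-1.8)·(-1.8) + (1.2)·(1.2) + (0.2)·(0.2) + (-0.8)·(-0.8)) / 4 = 6.8/4 = 1.7
  S[A,B] = ((1.2)·(-2) + (-1.8)·(-1) + (1.2)·(5) + (0.2)·(-2) + (-0.8)·(0)) / 4 = 5/4 = 1.25
  S[B,B] = ((-2)·(-2) + (-1)·(-1) + (5)·(5) + (-2)·(-2) + (0)·(0)) / 4 = 34/4 = 8.5

S is symmetric (S[j,i] = S[i,j]). Assembling:

S = [[1.7, 1.25],
 [1.25, 8.5]]


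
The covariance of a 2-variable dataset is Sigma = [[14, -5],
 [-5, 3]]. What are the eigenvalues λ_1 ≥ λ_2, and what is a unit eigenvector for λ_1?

Step 1 — characteristic polynomial of 2×2 Sigma:
  det(Sigma - λI) = λ² - trace · λ + det = 0.
  trace = 14 + 3 = 17, det = 14·3 - (-5)² = 17.
Step 2 — discriminant:
  Δ = trace² - 4·det = 289 - 68 = 221.
Step 3 — eigenvalues:
  λ = (trace ± √Δ)/2 = (17 ± 14.8661)/2,
  λ_1 = 15.933,  λ_2 = 1.067.

Step 4 — unit eigenvector for λ_1: solve (Sigma - λ_1 I)v = 0. First row:
  (14 - 15.933)·v_x + (-5)·v_y = 0, i.e. (-1.933)·v_x + (-5)·v_y = 0,
  so v ∝ (b, λ_1 - a) = (-5, 1.933); multiply by -1 so the first entry is positive: u = (5, -1.933).
  ||u|| = √((5)² + (-1.933)²) = √(28.7366) ≈ 5.3607,
  v_1 = u/||u|| ≈ (0.9327, -0.3606) (||v_1|| = 1).

λ_1 = 15.933,  λ_2 = 1.067;  v_1 ≈ (0.9327, -0.3606)


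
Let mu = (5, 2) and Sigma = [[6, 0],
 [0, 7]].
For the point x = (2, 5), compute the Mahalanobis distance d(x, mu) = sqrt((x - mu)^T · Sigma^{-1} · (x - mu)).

Step 1 — centre the observation: (x - mu) = (-3, 3).

Step 2 — invert Sigma. det(Sigma) = 6·7 - (0)² = 42.
  Sigma^{-1} = (1/det) · [[d, -b], [-b, a]] = [[0.1667, 0],
 [0, 0.1429]].

Step 3 — form the quadratic (x - mu)^T · Sigma^{-1} · (x - mu):
  Sigma^{-1} · (x - mu) = (-0.5, 0.4286).
  (x - mu)^T · [Sigma^{-1} · (x - mu)] = (-3)·(-0.5) + (3)·(0.4286) = 2.7857.

Step 4 — take square root: d = √(2.7857) ≈ 1.669.

d(x, mu) = √(2.7857) ≈ 1.669


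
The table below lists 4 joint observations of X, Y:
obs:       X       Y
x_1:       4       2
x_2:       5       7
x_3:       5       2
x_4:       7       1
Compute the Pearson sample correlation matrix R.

Step 1 — column means:
  mean(X) = (4 + 5 + 5 + 7) / 4 = 21/4 = 5.25
  mean(Y) = (2 + 7 + 2 + 1) / 4 = 12/4 = 3

Step 2 — sample variances and covariances s[i,j] = (1/(n-1)) · Σ_k (x_{k,i} - mean_i) · (x_{k,j} - mean_j), with n-1 = 3:
  s[X,X] = ((-1.25)·(-1.25) + (-0.25)·(-0.25) + (-0.25)·(-0.25) + (1.75)·(1.75)) / 3 = 4.75/3 = 1.5833
  s[X,Y] = ((-1.25)·(-1) + (-0.25)·(4) + (-0.25)·(-1) + (1.75)·(-2)) / 3 = -3/3 = -1
  s[Y,Y] = ((-1)·(-1) + (4)·(4) + (-1)·(-1) + (-2)·(-2)) / 3 = 22/3 = 7.3333
  Sample standard deviations s_i = √(s[i,i]):
  s(X) = √(1.5833) = 1.2583
  s(Y) = √(7.3333) = 2.708

Step 3 — r_{ij} = s_{ij} / (s_i · s_j):
  r[X,X] = 1 (diagonal).
  r[X,Y] = -1 / (1.2583 · 2.708) = -1 / 3.4075 = -0.2935
  r[Y,Y] = 1 (diagonal).

R is symmetric with unit diagonal. Assembling:

R = [[1, -0.2935],
 [-0.2935, 1]]


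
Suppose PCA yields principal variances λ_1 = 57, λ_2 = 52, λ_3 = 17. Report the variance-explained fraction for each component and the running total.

Step 1 — total variance = trace(Sigma) = Σ λ_i = 57 + 52 + 17 = 126.

Step 2 — fraction explained by component i = λ_i / Σ λ:
  PC1: 57/126 = 0.4524
  PC2: 52/126 = 0.4127
  PC3: 17/126 = 0.1349

Step 3 — cumulative fraction after k components = (λ_1 + ... + λ_k) / Σ λ:
  k = 1: 57/126 = 0.4524
  k = 2: (57 + 52)/126 = 109/126 = 0.8651
  k = 3: (57 + 52 + 17)/126 = 126/126 = 1

Summary (fraction, with percent):

explained: PC1 0.4524 (45.24%), PC2 0.4127 (41.27%), PC3 0.1349 (13.49%);  cumulative: 0.4524, 0.8651, 1


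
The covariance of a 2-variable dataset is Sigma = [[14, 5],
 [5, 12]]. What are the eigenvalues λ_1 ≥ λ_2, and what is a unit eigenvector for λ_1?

Step 1 — characteristic polynomial of 2×2 Sigma:
  det(Sigma - λI) = λ² - trace · λ + det = 0.
  trace = 14 + 12 = 26, det = 14·12 - (5)² = 143.
Step 2 — discriminant:
  Δ = trace² - 4·det = 676 - 572 = 104.
Step 3 — eigenvalues:
  λ = (trace ± √Δ)/2 = (26 ± 10.198)/2,
  λ_1 = 18.099,  λ_2 = 7.901.

Step 4 — unit eigenvector for λ_1: solve (Sigma - λ_1 I)v = 0. First row:
  (14 - 18.099)·v_x + (5)·v_y = 0, i.e. (-4.099)·v_x + (5)·v_y = 0,
  so v ∝ (b, λ_1 - a) = (5, 4.099) = u.
  ||u|| = √((5)² + (4.099)²) = √(41.802) ≈ 6.4654,
  v_1 = u/||u|| ≈ (0.7733, 0.634) (||v_1|| = 1).

λ_1 = 18.099,  λ_2 = 7.901;  v_1 ≈ (0.7733, 0.634)


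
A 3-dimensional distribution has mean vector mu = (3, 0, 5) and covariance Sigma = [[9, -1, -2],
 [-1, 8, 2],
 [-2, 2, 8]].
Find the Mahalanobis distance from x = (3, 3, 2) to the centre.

Step 1 — centre the observation: (x - mu) = (0, 3, -3).

Step 2 — invert Sigma (cofactor / det for 3×3, or solve directly):
  Sigma^{-1} = [[0.1181, 0.0079, 0.0276],
 [0.0079, 0.1339, -0.0315],
 [0.0276, -0.0315, 0.1398]].

Step 3 — form the quadratic (x - mu)^T · Sigma^{-1} · (x - mu):
  Sigma^{-1} · (x - mu) = (-0.0591, 0.4961, -0.5138).
  (x - mu)^T · [Sigma^{-1} · (x - mu)] = (0)·(-0.0591) + (3)·(0.4961) + (-3)·(-0.5138) = 3.0295.

Step 4 — take square root: d = √(3.0295) ≈ 1.7406.

d(x, mu) = √(3.0295) ≈ 1.7406


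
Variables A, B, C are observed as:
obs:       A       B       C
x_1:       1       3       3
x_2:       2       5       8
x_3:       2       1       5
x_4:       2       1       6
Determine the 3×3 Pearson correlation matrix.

Step 1 — column means:
  mean(A) = (1 + 2 + 2 + 2) / 4 = 7/4 = 1.75
  mean(B) = (3 + 5 + 1 + 1) / 4 = 10/4 = 2.5
  mean(C) = (3 + 8 + 5 + 6) / 4 = 22/4 = 5.5

Step 2 — sample variances and covariances s[i,j] = (1/(n-1)) · Σ_k (x_{k,i} - mean_i) · (x_{k,j} - mean_j), with n-1 = 3:
  s[A,A] = ((-0.75)·(-0.75) + (0.25)·(0.25) + (0.25)·(0.25) + (0.25)·(0.25)) / 3 = 0.75/3 = 0.25
  s[A,B] = ((-0.75)·(0.5) + (0.25)·(2.5) + (0.25)·(-1.5) + (0.25)·(-1.5)) / 3 = -0.5/3 = -0.1667
  s[A,C] = ((-0.75)·(-2.5) + (0.25)·(2.5) + (0.25)·(-0.5) + (0.25)·(0.5)) / 3 = 2.5/3 = 0.8333
  s[B,B] = ((0.5)·(0.5) + (2.5)·(2.5) + (-1.5)·(-1.5) + (-1.5)·(-1.5)) / 3 = 11/3 = 3.6667
  s[B,C] = ((0.5)·(-2.5) + (2.5)·(2.5) + (-1.5)·(-0.5) + (-1.5)·(0.5)) / 3 = 5/3 = 1.6667
  s[C,C] = ((-2.5)·(-2.5) + (2.5)·(2.5) + (-0.5)·(-0.5) + (0.5)·(0.5)) / 3 = 13/3 = 4.3333
  Sample standard deviations s_i = √(s[i,i]):
  s(A) = √(0.25) = 0.5
  s(B) = √(3.6667) = 1.9149
  s(C) = √(4.3333) = 2.0817

Step 3 — r_{ij} = s_{ij} / (s_i · s_j):
  r[A,A] = 1 (diagonal).
  r[A,B] = -0.1667 / (0.5 · 1.9149) = -0.1667 / 0.9574 = -0.1741
  r[A,C] = 0.8333 / (0.5 · 2.0817) = 0.8333 / 1.0408 = 0.8006
  r[B,B] = 1 (diagonal).
  r[B,C] = 1.6667 / (1.9149 · 2.0817) = 1.6667 / 3.9861 = 0.4181
  r[C,C] = 1 (diagonal).

R is symmetric with unit diagonal. Assembling:

R = [[1, -0.1741, 0.8006],
 [-0.1741, 1, 0.4181],
 [0.8006, 0.4181, 1]]


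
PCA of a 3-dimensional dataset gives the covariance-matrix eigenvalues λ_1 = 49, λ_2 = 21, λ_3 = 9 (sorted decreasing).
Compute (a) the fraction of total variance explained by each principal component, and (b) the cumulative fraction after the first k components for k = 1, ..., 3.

Step 1 — total variance = trace(Sigma) = Σ λ_i = 49 + 21 + 9 = 79.

Step 2 — fraction explained by component i = λ_i / Σ λ:
  PC1: 49/79 = 0.6203
  PC2: 21/79 = 0.2658
  PC3: 9/79 = 0.1139

Step 3 — cumulative fraction after k components = (λ_1 + ... + λ_k) / Σ λ:
  k = 1: 49/79 = 0.6203
  k = 2: (49 + 21)/79 = 70/79 = 0.8861
  k = 3: (49 + 21 + 9)/79 = 79/79 = 1

Summary (fraction, with percent):

explained: PC1 0.6203 (62.03%), PC2 0.2658 (26.58%), PC3 0.1139 (11.39%);  cumulative: 0.6203, 0.8861, 1


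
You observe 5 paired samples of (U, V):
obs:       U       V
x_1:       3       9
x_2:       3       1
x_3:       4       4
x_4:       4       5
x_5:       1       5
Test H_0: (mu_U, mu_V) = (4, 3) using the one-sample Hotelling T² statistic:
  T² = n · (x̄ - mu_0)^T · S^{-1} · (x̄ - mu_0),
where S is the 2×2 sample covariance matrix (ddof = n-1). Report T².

Step 1 — sample mean vector:
  mean(U) = (3 + 3 + 4 + 4 + 1) / 5 = 15/5 = 3
  mean(V) = (9 + 1 + 4 + 5 + 5) / 5 = 24/5 = 4.8
  x̄ = (3, 4.8),  deviation x̄ - mu_0 = (3, 4.8) - (4, 3) = (-1, 1.8).

Step 2 — sample covariance matrix, S[i,j] = (1/(n-1)) · Σ_k (x_{k,i} - mean_i) · (x_{k,j} - mean_j), divisor n-1 = 4:
  S[U,U] = ((0)·(0) + (0)·(0) + (1)·(1) + (1)·(1) + (-2)·(-2)) / 4 = 6/4 = 1.5
  S[U,V] = ((0)·(4.2) + (0)·(-3.8) + (1)·(-0.8) + (1)·(0.2) + (-2)·(0.2)) / 4 = -1/4 = -0.25
  S[V,V] = ((4.2)·(4.2) + (-3.8)·(-3.8) + (-0.8)·(-0.8) + (0.2)·(0.2) + (0.2)·(0.2)) / 4 = 32.8/4 = 8.2
  S = [[1.5, -0.25],
 [-0.25, 8.2]].

Step 3 — invert S. det(S) = 1.5·8.2 - (-0.25)² = 12.2375.
  S^{-1} = (1/det) · [[d, -b], [-b, a]] = [[0.6701, 0.0204],
 [0.0204, 0.1226]].

Step 4 — quadratic form (x̄ - mu_0)^T · S^{-1} · (x̄ - mu_0):
  S^{-1} · (x̄ - mu_0) = (-0.6333, 0.2002),
  (x̄ - mu_0)^T · [...] = (-1)·(-0.6333) + (1.8)·(0.2002) = 0.9937.

Step 5 — scale by n: T² = 5 · 0.9937 = 4.9683.

T² ≈ 4.9683


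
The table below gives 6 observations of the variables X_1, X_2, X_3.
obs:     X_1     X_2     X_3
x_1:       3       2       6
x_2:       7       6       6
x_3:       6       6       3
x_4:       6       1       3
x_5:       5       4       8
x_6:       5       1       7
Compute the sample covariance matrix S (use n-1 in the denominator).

Step 1 — column means:
  mean(X_1) = (3 + 7 + 6 + 6 + 5 + 5) / 6 = 32/6 = 5.3333
  mean(X_2) = (2 + 6 + 6 + 1 + 4 + 1) / 6 = 20/6 = 3.3333
  mean(X_3) = (6 + 6 + 3 + 3 + 8 + 7) / 6 = 33/6 = 5.5

Step 2 — sample covariance S[i,j] = (1/(n-1)) · Σ_k (x_{k,i} - mean_i) · (x_{k,j} - mean_j), with n-1 = 5.
  S[X_1,X_1] = ((-2.3333)·(-2.3333) + (1.6667)·(1.6667) + (0.6667)·(0.6667) + (0.6667)·(0.6667) + (-0.3333)·(-0.3333) + (-0.3333)·(-0.3333)) / 5 = 9.3333/5 = 1.8667
  S[X_1,X_2] = ((-2.3333)·(-1.3333) + (1.6667)·(2.6667) + (0.6667)·(2.6667) + (0.6667)·(-2.3333) + (-0.3333)·(0.6667) + (-0.3333)·(-2.3333)) / 5 = 8.3333/5 = 1.6667
  S[X_1,X_3] = ((-2.3333)·(0.5) + (1.6667)·(0.5) + (0.6667)·(-2.5) + (0.6667)·(-2.5) + (-0.3333)·(2.5) + (-0.3333)·(1.5)) / 5 = -5/5 = -1
  S[X_2,X_2] = ((-1.3333)·(-1.3333) + (2.6667)·(2.6667) + (2.6667)·(2.6667) + (-2.3333)·(-2.3333) + (0.6667)·(0.6667) + (-2.3333)·(-2.3333)) / 5 = 27.3333/5 = 5.4667
  S[X_2,X_3] = ((-1.3333)·(0.5) + (2.6667)·(0.5) + (2.6667)·(-2.5) + (-2.3333)·(-2.5) + (0.6667)·(2.5) + (-2.3333)·(1.5)) / 5 = -2/5 = -0.4
  S[X_3,X_3] = ((0.5)·(0.5) + (0.5)·(0.5) + (-2.5)·(-2.5) + (-2.5)·(-2.5) + (2.5)·(2.5) + (1.5)·(1.5)) / 5 = 21.5/5 = 4.3

S is symmetric (S[j,i] = S[i,j]). Assembling:

S = [[1.8667, 1.6667, -1],
 [1.6667, 5.4667, -0.4],
 [-1, -0.4, 4.3]]


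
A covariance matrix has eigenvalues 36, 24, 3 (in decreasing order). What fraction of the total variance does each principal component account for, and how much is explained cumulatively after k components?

Step 1 — total variance = trace(Sigma) = Σ λ_i = 36 + 24 + 3 = 63.

Step 2 — fraction explained by component i = λ_i / Σ λ:
  PC1: 36/63 = 0.5714
  PC2: 24/63 = 0.381
  PC3: 3/63 = 0.0476

Step 3 — cumulative fraction after k components = (λ_1 + ... + λ_k) / Σ λ:
  k = 1: 36/63 = 0.5714
  k = 2: (36 + 24)/63 = 60/63 = 0.9524
  k = 3: (36 + 24 + 3)/63 = 63/63 = 1

Summary (fraction, with percent):

explained: PC1 0.5714 (57.14%), PC2 0.381 (38.1%), PC3 0.0476 (4.76%);  cumulative: 0.5714, 0.9524, 1


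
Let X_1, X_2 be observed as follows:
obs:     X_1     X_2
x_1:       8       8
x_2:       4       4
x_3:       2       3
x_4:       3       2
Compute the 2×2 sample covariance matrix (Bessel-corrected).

Step 1 — column means:
  mean(X_1) = (8 + 4 + 2 + 3) / 4 = 17/4 = 4.25
  mean(X_2) = (8 + 4 + 3 + 2) / 4 = 17/4 = 4.25

Step 2 — sample covariance S[i,j] = (1/(n-1)) · Σ_k (x_{k,i} - mean_i) · (x_{k,j} - mean_j), with n-1 = 3.
  S[X_1,X_1] = ((3.75)·(3.75) + (-0.25)·(-0.25) + (-2.25)·(-2.25) + (-1.25)·(-1.25)) / 3 = 20.75/3 = 6.9167
  S[X_1,X_2] = ((3.75)·(3.75) + (-0.25)·(-0.25) + (-2.25)·(-1.25) + (-1.25)·(-2.25)) / 3 = 19.75/3 = 6.5833
  S[X_2,X_2] = ((3.75)·(3.75) + (-0.25)·(-0.25) + (-1.25)·(-1.25) + (-2.25)·(-2.25)) / 3 = 20.75/3 = 6.9167

S is symmetric (S[j,i] = S[i,j]). Assembling:

S = [[6.9167, 6.5833],
 [6.5833, 6.9167]]


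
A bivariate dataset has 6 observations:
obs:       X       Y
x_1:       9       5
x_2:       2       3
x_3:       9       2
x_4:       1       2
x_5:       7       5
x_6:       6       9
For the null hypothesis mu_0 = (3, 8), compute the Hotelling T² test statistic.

Step 1 — sample mean vector:
  mean(X) = (9 + 2 + 9 + 1 + 7 + 6) / 6 = 34/6 = 5.6667
  mean(Y) = (5 + 3 + 2 + 2 + 5 + 9) / 6 = 26/6 = 4.3333
  x̄ = (5.6667, 4.3333),  deviation x̄ - mu_0 = (5.6667, 4.3333) - (3, 8) = (2.6667, -3.6667).

Step 2 — sample covariance matrix, S[i,j] = (1/(n-1)) · Σ_k (x_{k,i} - mean_i) · (x_{k,j} - mean_j), divisor n-1 = 5:
  S[X,X] = ((3.3333)·(3.3333) + (-3.6667)·(-3.6667) + (3.3333)·(3.3333) + (-4.6667)·(-4.6667) + (1.3333)·(1.3333) + (0.3333)·(0.3333)) / 5 = 59.3333/5 = 11.8667
  S[X,Y] = ((3.3333)·(0.6667) + (-3.6667)·(-1.3333) + (3.3333)·(-2.3333) + (-4.6667)·(-2.3333) + (1.3333)·(0.6667) + (0.3333)·(4.6667)) / 5 = 12.6667/5 = 2.5333
  S[Y,Y] = ((0.6667)·(0.6667) + (-1.3333)·(-1.3333) + (-2.3333)·(-2.3333) + (-2.3333)·(-2.3333) + (0.6667)·(0.6667) + (4.6667)·(4.6667)) / 5 = 35.3333/5 = 7.0667
  S = [[11.8667, 2.5333],
 [2.5333, 7.0667]].

Step 3 — invert S. det(S) = 11.8667·7.0667 - (2.5333)² = 77.44.
  S^{-1} = (1/det) · [[d, -b], [-b, a]] = [[0.0913, -0.0327],
 [-0.0327, 0.1532]].

Step 4 — quadratic form (x̄ - mu_0)^T · S^{-1} · (x̄ - mu_0):
  S^{-1} · (x̄ - mu_0) = (0.3633, -0.6491),
  (x̄ - mu_0)^T · [...] = (2.6667)·(0.3633) + (-3.6667)·(-0.6491) = 3.3488.

Step 5 — scale by n: T² = 6 · 3.3488 = 20.093.

T² ≈ 20.093


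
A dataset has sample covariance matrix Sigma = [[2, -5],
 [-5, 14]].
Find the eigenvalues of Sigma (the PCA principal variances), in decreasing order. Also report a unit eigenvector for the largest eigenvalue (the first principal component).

Step 1 — characteristic polynomial of 2×2 Sigma:
  det(Sigma - λI) = λ² - trace · λ + det = 0.
  trace = 2 + 14 = 16, det = 2·14 - (-5)² = 3.
Step 2 — discriminant:
  Δ = trace² - 4·det = 256 - 12 = 244.
Step 3 — eigenvalues:
  λ = (trace ± √Δ)/2 = (16 ± 15.6205)/2,
  λ_1 = 15.8102,  λ_2 = 0.1898.

Step 4 — unit eigenvector for λ_1: solve (Sigma - λ_1 I)v = 0. First row:
  (2 - 15.8102)·v_x + (-5)·v_y = 0, i.e. (-13.8102)·v_x + (-5)·v_y = 0,
  so v ∝ (b, λ_1 - a) = (-5, 13.8102); multiply by -1 so the first entry is positive: u = (5, -13.8102).
  ||u|| = √((5)² + (-13.8102)²) = √(215.723) ≈ 14.6875,
  v_1 = u/||u|| ≈ (0.3404, -0.9403) (||v_1|| = 1).

λ_1 = 15.8102,  λ_2 = 0.1898;  v_1 ≈ (0.3404, -0.9403)


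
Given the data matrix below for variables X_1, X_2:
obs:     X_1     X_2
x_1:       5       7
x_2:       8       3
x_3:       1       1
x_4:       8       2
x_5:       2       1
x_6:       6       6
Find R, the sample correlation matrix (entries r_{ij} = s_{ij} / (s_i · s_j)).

Step 1 — column means:
  mean(X_1) = (5 + 8 + 1 + 8 + 2 + 6) / 6 = 30/6 = 5
  mean(X_2) = (7 + 3 + 1 + 2 + 1 + 6) / 6 = 20/6 = 3.3333

Step 2 — sample variances and covariances s[i,j] = (1/(n-1)) · Σ_k (x_{k,i} - mean_i) · (x_{k,j} - mean_j), with n-1 = 5:
  s[X_1,X_1] = ((0)·(0) + (3)·(3) + (-4)·(-4) + (3)·(3) + (-3)·(-3) + (1)·(1)) / 5 = 44/5 = 8.8
  s[X_1,X_2] = ((0)·(3.6667) + (3)·(-0.3333) + (-4)·(-2.3333) + (3)·(-1.3333) + (-3)·(-2.3333) + (1)·(2.6667)) / 5 = 14/5 = 2.8
  s[X_2,X_2] = ((3.6667)·(3.6667) + (-0.3333)·(-0.3333) + (-2.3333)·(-2.3333) + (-1.3333)·(-1.3333) + (-2.3333)·(-2.3333) + (2.6667)·(2.6667)) / 5 = 33.3333/5 = 6.6667
  Sample standard deviations s_i = √(s[i,i]):
  s(X_1) = √(8.8) = 2.9665
  s(X_2) = √(6.6667) = 2.582

Step 3 — r_{ij} = s_{ij} / (s_i · s_j):
  r[X_1,X_1] = 1 (diagonal).
  r[X_1,X_2] = 2.8 / (2.9665 · 2.582) = 2.8 / 7.6594 = 0.3656
  r[X_2,X_2] = 1 (diagonal).

R is symmetric with unit diagonal. Assembling:

R = [[1, 0.3656],
 [0.3656, 1]]
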